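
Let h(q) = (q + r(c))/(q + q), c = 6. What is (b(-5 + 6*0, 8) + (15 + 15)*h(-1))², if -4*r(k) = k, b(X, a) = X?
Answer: 4225/4 ≈ 1056.3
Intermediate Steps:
r(k) = -k/4
h(q) = (-3/2 + q)/(2*q) (h(q) = (q - ¼*6)/(q + q) = (q - 3/2)/((2*q)) = (-3/2 + q)*(1/(2*q)) = (-3/2 + q)/(2*q))
(b(-5 + 6*0, 8) + (15 + 15)*h(-1))² = ((-5 + 6*0) + (15 + 15)*((¼)*(-3 + 2*(-1))/(-1)))² = ((-5 + 0) + 30*((¼)*(-1)*(-3 - 2)))² = (-5 + 30*((¼)*(-1)*(-5)))² = (-5 + 30*(5/4))² = (-5 + 75/2)² = (65/2)² = 4225/4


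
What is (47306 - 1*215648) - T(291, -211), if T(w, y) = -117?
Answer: -168225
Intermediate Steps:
(47306 - 1*215648) - T(291, -211) = (47306 - 1*215648) - 1*(-117) = (47306 - 215648) + 117 = -168342 + 117 = -168225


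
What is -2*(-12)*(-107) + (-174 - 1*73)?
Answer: -2815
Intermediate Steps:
-2*(-12)*(-107) + (-174 - 1*73) = 24*(-107) + (-174 - 73) = -2568 - 247 = -2815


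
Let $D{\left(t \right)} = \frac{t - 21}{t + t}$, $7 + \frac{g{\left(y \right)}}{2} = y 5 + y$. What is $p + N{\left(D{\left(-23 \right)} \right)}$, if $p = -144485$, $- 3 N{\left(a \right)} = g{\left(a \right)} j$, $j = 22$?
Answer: $- \frac{9968189}{69} \approx -1.4447 \cdot 10^{5}$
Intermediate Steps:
$g{\left(y \right)} = -14 + 12 y$ ($g{\left(y \right)} = -14 + 2 \left(y 5 + y\right) = -14 + 2 \left(5 y + y\right) = -14 + 2 \cdot 6 y = -14 + 12 y$)
$D{\left(t \right)} = \frac{-21 + t}{2 t}$
$N{\left(a \right)} = \frac{308}{3} - 88 a$ ($N{\left(a \right)} = - \frac{\left(-14 + 12 a\right) 22}{3} = - \frac{-308 + 264 a}{3} = \frac{308}{3} - 88 a$)
$p + N{\left(D{\left(-23 \right)} \right)} = -144485 + \left(\frac{308}{3} - 88 \frac{-21 - 23}{2 \left(-23\right)}\right) = -144485 + \left(\frac{308}{3} - 88 \cdot \frac{1}{2} \left(- \frac{1}{23}\right) \left(-44\right)\right) = -144485 + \left(\frac{308}{3} - \frac{1936}{23}\right) = -144485 + \frac{1276}{69} = - \frac{9968189}{69}$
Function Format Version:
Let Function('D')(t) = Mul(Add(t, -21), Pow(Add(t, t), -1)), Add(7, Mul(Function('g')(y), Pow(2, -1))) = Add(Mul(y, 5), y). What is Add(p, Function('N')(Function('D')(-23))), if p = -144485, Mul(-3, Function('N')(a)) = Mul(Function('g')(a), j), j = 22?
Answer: Rational(-9968189, 69) ≈ -1.4447e+5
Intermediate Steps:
Function('g')(y) = Add(-14, Mul(12, y)) (Function('g')(y) = Add(-14, Mul(2, Add(Mul(y, 5), y))) = Add(-14, Mul(2, Add(Mul(5, y), y))) = Add(-14, Mul(2, Mul(6, y))) = Add(-14, Mul(12, y)))
Function('D')(t) = Mul(Rational(1, 2), Pow(t, -1), Add(-21, t)) (Function('D')(t) = Mul(Add(-21, t), Pow(Mul(2, t), -1)) = Mul(Add(-21, t), Mul(Rational(1, 2), Pow(t, -1))) = Mul(Rational(1, 2), Pow(t, -1), Add(-21, t)))
Function('N')(a) = Add(Rational(308, 3), Mul(-88, a)) (Function('N')(a) = Mul(Rational(-1, 3), Mul(Add(-14, Mul(12, a)), 22)) = Mul(Rational(-1, 3), Add(-308, Mul(264, a))) = Add(Rational(308, 3), Mul(-88, a)))
Add(p, Function('N')(Function('D')(-23))) = Add(-144485, Add(Rational(308, 3), Mul(-88, Mul(Rational(1, 2), Pow(-23, -1), Add(-21, -23))))) = Add(-144485, Add(Rational(308, 3), Mul(-88, Mul(Rational(1, 2), Rational(-1, 23), -44)))) = Add(-144485, Add(Rational(308, 3), Mul(-88, Rational(22, 23)))) = Add(-144485, Add(Rational(308, 3), Rational(-1936, 23))) = Add(-144485, Rational(1276, 69)) = Rational(-9968189, 69)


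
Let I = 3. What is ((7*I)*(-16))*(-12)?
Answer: 4032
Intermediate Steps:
((7*I)*(-16))*(-12) = ((7*3)*(-16))*(-12) = (21*(-16))*(-12) = -336*(-12) = 4032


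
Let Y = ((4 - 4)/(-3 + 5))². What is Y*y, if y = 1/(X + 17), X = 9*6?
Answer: 0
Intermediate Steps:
X = 54
y = 1/71 (y = 1/(54 + 17) = 1/71 ≈ 0.014085)
Y = 0 (Y = (0/2)² = (0*(½))² = 0² = 0)
Y*y = 0*(1/71) = 0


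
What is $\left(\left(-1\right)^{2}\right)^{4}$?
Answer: $1$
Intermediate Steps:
$\left(\left(-1\right)^{2}\right)^{4} = 1^{4} = 1$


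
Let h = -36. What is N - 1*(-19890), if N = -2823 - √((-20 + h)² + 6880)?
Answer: 17067 - 4*√626 ≈ 16967.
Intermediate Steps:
N = -2823 - 4*√626 (N = -2823 - √((-20 - 36)² + 6880) = -2823 - √((-56)² + 6880) = -2823 - √(3136 + 6880) = -2823 - √10016 = -2823 - 4*√626 ≈ -2923.1)
N - 1*(-19890) = (-2823 - 4*√626) - 1*(-19890) = (-2823 - 4*√626) + 19890 = 17067 - 4*√626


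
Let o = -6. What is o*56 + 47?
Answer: -289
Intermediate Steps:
o*56 + 47 = -6*56 + 47 = -336 + 47 = -289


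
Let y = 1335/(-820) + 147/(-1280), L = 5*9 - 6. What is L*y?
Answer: -3567213/52480 ≈ -67.973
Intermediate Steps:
L = 39 (L = 45 - 6 = 39)
y = -91467/52480 (y = 1335*(-1/820) + 147*(-1/1280) = -267/164 - 147/1280 = -91467/52480 ≈ -1.7429)
L*y = 39*(-91467/52480) = -3567213/52480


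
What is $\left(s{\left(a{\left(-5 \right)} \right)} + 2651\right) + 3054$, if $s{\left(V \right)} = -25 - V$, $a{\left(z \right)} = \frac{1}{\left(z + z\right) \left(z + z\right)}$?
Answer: $\frac{567999}{100} \approx 5680.0$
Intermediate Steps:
$a{\left(z \right)} = \frac{1}{4 z^{2}}$ ($a{\left(z \right)} = \frac{1}{2 z 2 z} = \frac{1}{4 z^{2}}$)
$\left(s{\left(a{\left(-5 \right)} \right)} + 2651\right) + 3054 = \left(\left(-25 - \frac{1}{4 \cdot 25}\right) + 2651\right) + 3054 = \left(\left(-25 - \frac{1}{4} \cdot \frac{1}{25}\right) + 2651\right) + 3054 = \left(\left(-25 - \frac{1}{100}\right) + 2651\right) + 3054 = \left(- \frac{2501}{100} + 2651\right) + 3054 = \frac{262599}{100} + 3054 = \frac{567999}{100}$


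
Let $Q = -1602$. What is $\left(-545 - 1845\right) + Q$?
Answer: $-3992$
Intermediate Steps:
$\left(-545 - 1845\right) + Q = \left(-545 - 1845\right) - 1602 = -2390 - 1602 = -3992$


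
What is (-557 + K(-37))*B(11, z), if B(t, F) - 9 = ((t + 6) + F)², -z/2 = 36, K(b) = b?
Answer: -1802196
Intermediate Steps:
z = -72 (z = -2*36 = -72)
B(t, F) = 9 + (6 + F + t)² (B(t, F) = 9 + ((t + 6) + F)² = 9 + ((6 + t) + F)² = 9 + (6 + F + t)²)
(-557 + K(-37))*B(11, z) = (-557 - 37)*(9 + (6 - 72 + 11)²) = -594*(9 + (-55)²) = -594*(9 + 3025) = -594*3034 = -1802196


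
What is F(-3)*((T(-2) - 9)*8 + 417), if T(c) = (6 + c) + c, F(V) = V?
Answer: -1083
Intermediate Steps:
T(c) = 6 + 2*c
F(-3)*((T(-2) - 9)*8 + 417) = -3*(((6 + 2*(-2)) - 9)*8 + 417) = -3*(((6 - 4) - 9)*8 + 417) = -3*((2 - 9)*8 + 417) = -3*(-7*8 + 417) = -3*(-56 + 417) = -3*361 = -1083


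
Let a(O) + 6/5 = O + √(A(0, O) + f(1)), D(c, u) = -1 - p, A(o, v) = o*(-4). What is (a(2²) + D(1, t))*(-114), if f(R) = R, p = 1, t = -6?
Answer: -1026/5 ≈ -205.20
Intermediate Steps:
A(o, v) = -4*o
D(c, u) = -2 (D(c, u) = -1 - 1*1 = -1 - 1 = -2)
a(O) = -⅕ + O (a(O) = -6/5 + (O + √(-4*0 + 1)) = -6/5 + (O + √(0 + 1)) = -6/5 + (O + √1) = -6/5 + (O + 1) = -6/5 + (1 + O) = -⅕ + O)
(a(2²) + D(1, t))*(-114) = ((-⅕ + 2²) - 2)*(-114) = ((-⅕ + 4) - 2)*(-114) = (19/5 - 2)*(-114) = (9/5)*(-114) = -1026/5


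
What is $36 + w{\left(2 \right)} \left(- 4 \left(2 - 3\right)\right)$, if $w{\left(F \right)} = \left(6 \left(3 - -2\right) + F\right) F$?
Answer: $292$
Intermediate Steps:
$w{\left(F \right)} = F \left(30 + F\right)$ ($w{\left(F \right)} = \left(6 \left(3 + 2\right) + F\right) F = \left(6 \cdot 5 + F\right) F = \left(30 + F\right) F = F \left(30 + F\right)$)
$36 + w{\left(2 \right)} \left(- 4 \left(2 - 3\right)\right) = 36 + 2 \left(30 + 2\right) \left(- 4 \left(2 - 3\right)\right) = 36 + 2 \cdot 32 \left(\left(-4\right) \left(-1\right)\right) = 36 + 64 \cdot 4 = 36 + 256 = 292$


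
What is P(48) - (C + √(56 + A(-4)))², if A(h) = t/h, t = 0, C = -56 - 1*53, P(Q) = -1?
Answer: -11938 + 436*√14 ≈ -10307.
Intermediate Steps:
C = -109 (C = -56 - 53 = -109)
A(h) = 0 (A(h) = 0/h = 0)
P(48) - (C + √(56 + A(-4)))² = -1 - (-109 + √(56 + 0))² = -1 - (-109 + √56)² = -1 - (-109 + 2*√14)²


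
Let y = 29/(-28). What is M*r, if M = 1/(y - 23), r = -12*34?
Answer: 11424/673 ≈ 16.975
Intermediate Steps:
y = -29/28 (y = 29*(-1/28) = -29/28 ≈ -1.0357)
r = -408
M = -28/673 (M = 1/(-29/28 - 23) = 1/(-673/28) = -28/673 ≈ -0.041605)
M*r = -28/673*(-408) = 11424/673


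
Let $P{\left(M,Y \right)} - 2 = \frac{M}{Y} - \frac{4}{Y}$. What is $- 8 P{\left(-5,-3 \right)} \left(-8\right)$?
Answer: $320$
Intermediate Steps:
$P{\left(M,Y \right)} = 2 - \frac{4}{Y} + \frac{M}{Y}$ ($P{\left(M,Y \right)} = 2 + \left(\frac{M}{Y} - \frac{4}{Y}\right) = 2 + \left(- \frac{4}{Y} + \frac{M}{Y}\right) = 2 - \frac{4}{Y} + \frac{M}{Y}$)
$- 8 P{\left(-5,-3 \right)} \left(-8\right) = - 8 \frac{-4 - 5 + 2 \left(-3\right)}{-3} \left(-8\right) = - 8 \left(- \frac{-4 - 5 - 6}{3}\right) \left(-8\right) = - 8 \left(\left(- \frac{1}{3}\right) \left(-15\right)\right) \left(-8\right) = \left(-8\right) 5 \left(-8\right) = \left(-40\right) \left(-8\right) = 320$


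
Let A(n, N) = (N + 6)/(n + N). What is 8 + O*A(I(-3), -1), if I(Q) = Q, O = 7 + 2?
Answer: -13/4 ≈ -3.2500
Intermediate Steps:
O = 9
A(n, N) = (6 + N)/(N + n)
8 + O*A(I(-3), -1) = 8 + 9*((6 - 1)/(-1 - 3)) = 8 + 9*(5/(-4)) = 8 + 9*(-¼*5) = 8 + 9*(-5/4) = 8 - 45/4 = -13/4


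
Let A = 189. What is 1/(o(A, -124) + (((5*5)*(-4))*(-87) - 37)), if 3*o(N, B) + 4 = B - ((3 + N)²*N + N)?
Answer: -3/6941624 ≈ -4.3218e-7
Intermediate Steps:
o(N, B) = -4/3 - N/3 + B/3 - N*(3 + N)²/3 (o(N, B) = -4/3 + (B - ((3 + N)²*N + N))/3 = -4/3 + (B - (N*(3 + N)² + N))/3 = -4/3 + (B - (N + N*(3 + N)²))/3 = -4/3 + (B + (-N - N*(3 + N)²))/3 = -4/3 + (B - N - N*(3 + N)²)/3 = -4/3 + (-N/3 + B/3 - N*(3 + N)²/3) = -4/3 - N/3 + B/3 - N*(3 + N)²/3)
1/(o(A, -124) + (((5*5)*(-4))*(-87) - 37)) = 1/((-4/3 - ⅓*189 + (⅓)*(-124) - ⅓*189*(3 + 189)²) + (((5*5)*(-4))*(-87) - 37)) = 1/((-4/3 - 63 - 124/3 - ⅓*189*192²) + ((25*(-4))*(-87) - 37)) = 1/((-4/3 - 63 - 124/3 - ⅓*189*36864) + (-100*(-87) - 37)) = 1/((-4/3 - 63 - 124/3 - 2322432) + (8700 - 37)) = 1/(-6967613/3 + 8663) = 1/(-6941624/3) = -3/6941624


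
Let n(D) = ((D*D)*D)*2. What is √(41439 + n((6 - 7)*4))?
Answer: √41311 ≈ 203.25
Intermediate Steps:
n(D) = 2*D³ (n(D) = (D²*D)*2 = D³*2 = 2*D³)
√(41439 + n((6 - 7)*4)) = √(41439 + 2*((6 - 7)*4)³) = √(41439 + 2*(-1*4)³) = √(41439 + 2*(-4)³) = √(41439 + 2*(-64)) = √(41439 - 128) = √41311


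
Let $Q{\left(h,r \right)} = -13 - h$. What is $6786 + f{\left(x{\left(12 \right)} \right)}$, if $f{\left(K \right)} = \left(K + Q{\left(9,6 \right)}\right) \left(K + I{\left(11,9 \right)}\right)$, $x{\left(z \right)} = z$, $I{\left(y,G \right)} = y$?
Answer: $6556$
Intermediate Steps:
$f{\left(K \right)} = \left(-22 + K\right) \left(11 + K\right)$ ($f{\left(K \right)} = \left(K - 22\right) \left(K + 11\right) = \left(K - 22\right) \left(11 + K\right) = \left(-22 + K\right) \left(11 + K\right)$)
$6786 + f{\left(x{\left(12 \right)} \right)} = 6786 - \left(374 - 144\right) = 6786 - 230 = 6556$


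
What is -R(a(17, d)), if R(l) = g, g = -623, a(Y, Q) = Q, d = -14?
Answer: 623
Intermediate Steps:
R(l) = -623
-R(a(17, d)) = -1*(-623) = 623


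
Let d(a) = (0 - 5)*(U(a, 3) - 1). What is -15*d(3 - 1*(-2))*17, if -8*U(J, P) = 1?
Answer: -11475/8 ≈ -1434.4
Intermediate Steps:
U(J, P) = -⅛ (U(J, P) = -⅛*1 = -⅛)
d(a) = 45/8 (d(a) = (0 - 5)*(-⅛ - 1) = -5*(-9/8) = 45/8)
-15*d(3 - 1*(-2))*17 = -15*45/8*17 = -675/8*17 = -11475/8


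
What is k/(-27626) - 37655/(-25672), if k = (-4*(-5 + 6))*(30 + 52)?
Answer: 524338723/354607336 ≈ 1.4786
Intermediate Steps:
k = -328 (k = -4*1*82 = -4*82 = -328)
k/(-27626) - 37655/(-25672) = -328/(-27626) - 37655/(-25672) = -328*(-1/27626) - 37655*(-1/25672) = 164/13813 + 37655/25672 = 524338723/354607336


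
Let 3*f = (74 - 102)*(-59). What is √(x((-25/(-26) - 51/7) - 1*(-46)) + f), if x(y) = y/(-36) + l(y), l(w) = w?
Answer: 3*√177034/52 ≈ 24.274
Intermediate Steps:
x(y) = 35*y/36 (x(y) = y/(-36) + y = y*(-1/36) + y = -y/36 + y = 35*y/36)
f = 1652/3 (f = ((74 - 102)*(-59))/3 = (-28*(-59))/3 = (⅓)*1652 = 1652/3 ≈ 550.67)
√(x((-25/(-26) - 51/7) - 1*(-46)) + f) = √(35*((-25/(-26) - 51/7) - 1*(-46))/36 + 1652/3) = √(35*((-25*(-1/26) - 51*⅐) + 46)/36 + 1652/3) = √(35*((25/26 - 51/7) + 46)/36 + 1652/3) = √(35*(-1151/182 + 46)/36 + 1652/3) = √((35/36)*(7221/182) + 1652/3) = √(12035/312 + 1652/3) = √(61281/104) = 3*√177034/52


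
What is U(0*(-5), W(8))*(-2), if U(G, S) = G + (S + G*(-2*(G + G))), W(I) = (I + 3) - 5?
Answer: -12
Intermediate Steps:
W(I) = -2 + I (W(I) = (3 + I) - 5 = -2 + I)
U(G, S) = G + S - 4*G² (U(G, S) = G + (S + G*(-4*G)) = G + (S - 4*G²) = G + S - 4*G²)
U(0*(-5), W(8))*(-2) = (0*(-5) + (-2 + 8) - 4*(0*(-5))²)*(-2) = (0 + 6 - 4*0²)*(-2) = (0 + 6 - 4*0)*(-2) = (0 + 6 + 0)*(-2) = 6*(-2) = -12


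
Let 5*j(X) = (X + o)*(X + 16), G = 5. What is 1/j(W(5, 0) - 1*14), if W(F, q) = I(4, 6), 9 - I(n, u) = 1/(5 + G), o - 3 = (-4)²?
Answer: 500/15151 ≈ 0.033001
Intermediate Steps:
o = 19 (o = 3 + (-4)² = 3 + 16 = 19)
I(n, u) = 89/10 (I(n, u) = 9 - 1/(5 + 5) = 9 - 1/10 = 9 - 1*⅒ = 9 - ⅒ = 89/10)
W(F, q) = 89/10
j(X) = (16 + X)*(19 + X)/5 (j(X) = ((X + 19)*(X + 16))/5 = ((19 + X)*(16 + X))/5 = ((16 + X)*(19 + X))/5 = (16 + X)*(19 + X)/5)
1/j(W(5, 0) - 1*14) = 1/(304/5 + 7*(89/10 - 1*14) + (89/10 - 1*14)²/5) = 1/(304/5 + 7*(89/10 - 14) + (89/10 - 14)²/5) = 1/(304/5 + 7*(-51/10) + (-51/10)²/5) = 1/(304/5 - 357/10 + (⅕)*(2601/100)) = 1/(304/5 - 357/10 + 2601/500) = 1/(15151/500) = 500/15151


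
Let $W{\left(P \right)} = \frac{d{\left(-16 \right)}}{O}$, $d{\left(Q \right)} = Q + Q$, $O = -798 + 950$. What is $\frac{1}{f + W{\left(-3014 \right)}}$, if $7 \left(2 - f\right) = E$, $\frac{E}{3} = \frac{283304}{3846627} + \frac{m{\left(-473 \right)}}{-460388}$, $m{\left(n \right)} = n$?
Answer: $\frac{78511713733236}{137981910513959} \approx 0.569$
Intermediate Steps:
$O = 152$
$E = \frac{132249216523}{590313637092}$ ($E = 3 \left(\frac{283304}{3846627} - \frac{473}{-460388}\right) = 3 \left(283304 \cdot \frac{1}{3846627} - - \frac{473}{460388}\right) = 3 \left(\frac{283304}{3846627} + \frac{473}{460388}\right) = 3 \cdot \frac{132249216523}{1770940911276} = \frac{132249216523}{590313637092} \approx 0.22403$)
$d{\left(Q \right)} = 2 Q$
$f = \frac{8132141702765}{4132195459644}$ ($f = 2 - \frac{132249216523}{4132195459644} = \frac{8132141702765}{4132195459644} \approx 1.968$)
$W{\left(P \right)} = - \frac{4}{19}$ ($W{\left(P \right)} = \frac{2 \left(-16\right)}{152} = \left(-32\right) \frac{1}{152} = - \frac{4}{19}$)
$\frac{1}{f + W{\left(-3014 \right)}} = \frac{1}{\frac{8132141702765}{4132195459644} - \frac{4}{19}} = \frac{1}{\frac{137981910513959}{78511713733236}} = \frac{78511713733236}{137981910513959}$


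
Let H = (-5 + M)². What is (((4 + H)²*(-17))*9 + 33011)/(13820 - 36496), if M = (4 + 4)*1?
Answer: -3577/11338 ≈ -0.31549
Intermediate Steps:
M = 8 (M = 8*1 = 8)
H = 9 (H = (-5 + 8)² = 3² = 9)
(((4 + H)²*(-17))*9 + 33011)/(13820 - 36496) = (((4 + 9)²*(-17))*9 + 33011)/(13820 - 36496) = ((13²*(-17))*9 + 33011)/(-22676) = ((169*(-17))*9 + 33011)*(-1/22676) = (-2873*9 + 33011)*(-1/22676) = (-25857 + 33011)*(-1/22676) = 7154*(-1/22676) = -3577/11338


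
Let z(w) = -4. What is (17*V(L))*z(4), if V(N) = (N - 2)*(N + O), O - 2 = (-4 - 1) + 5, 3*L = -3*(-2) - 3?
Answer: 204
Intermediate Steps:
L = 1 (L = (-3*(-2) - 3)/3 = (6 - 3)/3 = (⅓)*3 = 1)
O = 2 (O = 2 + ((-4 - 1) + 5) = 2 + (-5 + 5) = 2 + 0 = 2)
V(N) = (-2 + N)*(2 + N) (V(N) = (N - 2)*(N + 2) = (-2 + N)*(2 + N))
(17*V(L))*z(4) = (17*(-4 + 1²))*(-4) = (17*(-4 + 1))*(-4) = (17*(-3))*(-4) = -51*(-4) = 204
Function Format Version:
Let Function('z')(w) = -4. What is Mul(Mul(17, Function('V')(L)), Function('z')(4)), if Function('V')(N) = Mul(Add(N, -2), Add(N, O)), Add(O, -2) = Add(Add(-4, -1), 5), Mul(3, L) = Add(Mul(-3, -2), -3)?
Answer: 204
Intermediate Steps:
L = 1 (L = Mul(Rational(1, 3), Add(Mul(-3, -2), -3)) = Mul(Rational(1, 3), Add(6, -3)) = Mul(Rational(1, 3), 3) = 1)
O = 2 (O = Add(2, Add(Add(-4, -1), 5)) = Add(2, Add(-5, 5)) = Add(2, 0) = 2)
Function('V')(N) = Mul(Add(-2, N), Add(2, N)) (Function('V')(N) = Mul(Add(N, -2), Add(N, 2)) = Mul(Add(-2, N), Add(2, N)))
Mul(Mul(17, Function('V')(L)), Function('z')(4)) = Mul(Mul(17, Add(-4, Pow(1, 2))), -4) = Mul(Mul(17, Add(-4, 1)), -4) = Mul(Mul(17, -3), -4) = Mul(-51, -4) = 204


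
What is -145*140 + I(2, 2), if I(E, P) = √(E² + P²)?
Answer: -20300 + 2*√2 ≈ -20297.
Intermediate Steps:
-145*140 + I(2, 2) = -145*140 + √(2² + 2²) = -20300 + √(4 + 4) = -20300 + √8 = -20300 + 2*√2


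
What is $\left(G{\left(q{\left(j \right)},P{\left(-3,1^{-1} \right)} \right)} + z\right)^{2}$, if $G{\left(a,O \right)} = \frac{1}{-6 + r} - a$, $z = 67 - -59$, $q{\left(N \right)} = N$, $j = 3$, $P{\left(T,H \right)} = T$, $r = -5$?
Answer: $\frac{1827904}{121} \approx 15107.0$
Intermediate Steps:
$z = 126$ ($z = 67 + 59 = 126$)
$G{\left(a,O \right)} = - \frac{1}{11} - a$ ($G{\left(a,O \right)} = \frac{1}{-6 - 5} - a = \frac{1}{-11} - a = - \frac{1}{11} - a$)
$\left(G{\left(q{\left(j \right)},P{\left(-3,1^{-1} \right)} \right)} + z\right)^{2} = \left(\left(- \frac{1}{11} - 3\right) + 126\right)^{2} = \left(- \frac{34}{11} + 126\right)^{2} = \left(\frac{1352}{11}\right)^{2} = \frac{1827904}{121}$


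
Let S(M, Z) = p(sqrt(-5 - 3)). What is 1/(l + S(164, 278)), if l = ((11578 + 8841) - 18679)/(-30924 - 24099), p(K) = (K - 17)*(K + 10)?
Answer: -29944231899/5396953095718 + 2354745967*I*sqrt(2)/5396953095718 ≈ -0.0055484 + 0.00061704*I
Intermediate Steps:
p(K) = (-17 + K)*(10 + K)
S(M, Z) = -178 - 14*I*sqrt(2) (S(M, Z) = -170 + (sqrt(-5 - 3))**2 - 7*sqrt(-5 - 3) = -170 + (sqrt(-8))**2 - 14*I*sqrt(2) = -170 + (2*I*sqrt(2))**2 - 14*I*sqrt(2) = -170 - 8 - 14*I*sqrt(2) = -178 - 14*I*sqrt(2))
l = -580/18341 (l = (20419 - 18679)/(-55023) = 1740*(-1/55023) = -580/18341 ≈ -0.031623)
1/(l + S(164, 278)) = 1/(-580/18341 + (-178 - 14*I*sqrt(2))) = 1/(-3265278/18341 - 14*I*sqrt(2))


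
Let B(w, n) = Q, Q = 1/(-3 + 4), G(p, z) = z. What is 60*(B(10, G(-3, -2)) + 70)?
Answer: 4260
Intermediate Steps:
Q = 1 (Q = 1/1 = 1)
B(w, n) = 1
60*(B(10, G(-3, -2)) + 70) = 60*(1 + 70) = 60*71 = 4260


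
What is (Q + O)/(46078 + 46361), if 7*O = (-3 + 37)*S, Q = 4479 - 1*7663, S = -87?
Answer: -25246/647073 ≈ -0.039016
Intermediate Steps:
Q = -3184 (Q = 4479 - 7663 = -3184)
O = -2958/7 (O = ((-3 + 37)*(-87))/7 = (34*(-87))/7 = (1/7)*(-2958) = -2958/7 ≈ -422.57)
(Q + O)/(46078 + 46361) = (-3184 - 2958/7)/(46078 + 46361) = -25246/7/92439 = -25246/7*1/92439 = -25246/647073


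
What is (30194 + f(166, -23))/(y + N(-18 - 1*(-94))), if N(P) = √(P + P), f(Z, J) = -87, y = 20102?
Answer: 15926603/10633954 - 30107*√38/202045126 ≈ 1.4968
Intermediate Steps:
N(P) = √2*√P (N(P) = √(2*P) = √2*√P)
(30194 + f(166, -23))/(y + N(-18 - 1*(-94))) = (30194 - 87)/(20102 + √2*√(-18 - 1*(-94))) = 30107/(20102 + √2*√(-18 + 94)) = 30107/(20102 + √2*√76) = 30107/(20102 + √2*(2*√19)) = 30107/(20102 + 2*√38)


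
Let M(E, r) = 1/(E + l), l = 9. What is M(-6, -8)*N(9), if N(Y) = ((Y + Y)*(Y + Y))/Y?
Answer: 12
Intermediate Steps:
M(E, r) = 1/(9 + E) (M(E, r) = 1/(E + 9) = 1/(9 + E))
N(Y) = 4*Y (N(Y) = ((2*Y)*(2*Y))/Y = (4*Y²)/Y = 4*Y)
M(-6, -8)*N(9) = (4*9)/(9 - 6) = 36/3 = (⅓)*36 = 12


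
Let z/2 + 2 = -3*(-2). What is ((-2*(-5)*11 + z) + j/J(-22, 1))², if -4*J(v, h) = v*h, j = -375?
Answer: 300304/121 ≈ 2481.9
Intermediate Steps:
J(v, h) = -h*v/4 (J(v, h) = -v*h/4 = -h*v/4)
z = 8 (z = -4 + 2*(-3*(-2)) = -4 + 2*6 = -4 + 12 = 8)
((-2*(-5)*11 + z) + j/J(-22, 1))² = ((-2*(-5)*11 + 8) - 375/((-¼*1*(-22))))² = ((10*11 + 8) - 375/11/2)² = ((110 + 8) - 375*2/11)² = (118 - 750/11)² = (548/11)² = 300304/121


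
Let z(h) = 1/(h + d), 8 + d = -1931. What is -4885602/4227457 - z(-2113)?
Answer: -19792231847/17129655764 ≈ -1.1554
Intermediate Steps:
d = -1939 (d = -8 - 1931 = -1939)
z(h) = 1/(-1939 + h) (z(h) = 1/(h - 1939) = 1/(-1939 + h))
-4885602/4227457 - z(-2113) = -4885602/4227457 - 1/(-1939 - 2113) = -4885602*1/4227457 - 1/(-4052) = -4885602/4227457 - 1*(-1/4052) = -4885602/4227457 + 1/4052 = -19792231847/17129655764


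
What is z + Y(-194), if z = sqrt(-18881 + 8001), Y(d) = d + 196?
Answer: 2 + 8*I*sqrt(170) ≈ 2.0 + 104.31*I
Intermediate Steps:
Y(d) = 196 + d
z = 8*I*sqrt(170) (z = sqrt(-10880) = 8*I*sqrt(170) ≈ 104.31*I)
z + Y(-194) = 8*I*sqrt(170) + (196 - 194) = 8*I*sqrt(170) + 2 = 2 + 8*I*sqrt(170)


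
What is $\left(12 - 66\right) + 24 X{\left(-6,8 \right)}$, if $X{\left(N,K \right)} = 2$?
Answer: $-6$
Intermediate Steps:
$\left(12 - 66\right) + 24 X{\left(-6,8 \right)} = \left(12 - 66\right) + 24 \cdot 2 = -54 + 48 = -6$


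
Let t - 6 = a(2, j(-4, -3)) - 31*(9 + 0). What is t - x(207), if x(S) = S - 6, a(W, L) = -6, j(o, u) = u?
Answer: -480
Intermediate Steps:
x(S) = -6 + S
t = -279 (t = 6 + (-6 - 31*(9 + 0)) = 6 + (-6 - 31*9) = 6 + (-6 - 279) = 6 - 285 = -279)
t - x(207) = -279 - (-6 + 207) = -279 - 1*201 = -279 - 201 = -480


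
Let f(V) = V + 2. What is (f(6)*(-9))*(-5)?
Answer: 360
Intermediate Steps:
f(V) = 2 + V
(f(6)*(-9))*(-5) = ((2 + 6)*(-9))*(-5) = (8*(-9))*(-5) = -72*(-5) = 360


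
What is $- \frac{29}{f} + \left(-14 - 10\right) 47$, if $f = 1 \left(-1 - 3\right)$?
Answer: $- \frac{4483}{4} \approx -1120.8$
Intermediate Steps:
$f = -4$ ($f = 1 \left(-4\right) = -4$)
$- \frac{29}{f} + \left(-14 - 10\right) 47 = - \frac{29}{-4} + \left(-14 - 10\right) 47 = \left(-29\right) \left(- \frac{1}{4}\right) + \left(-14 - 10\right) 47 = \frac{29}{4} - 1128 = - \frac{4483}{4}$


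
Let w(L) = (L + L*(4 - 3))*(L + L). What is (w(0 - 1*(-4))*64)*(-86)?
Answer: -352256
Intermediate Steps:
w(L) = 4*L² (w(L) = (L + L*1)*(2*L) = (L + L)*(2*L) = (2*L)*(2*L) = 4*L²)
(w(0 - 1*(-4))*64)*(-86) = ((4*(0 - 1*(-4))²)*64)*(-86) = ((4*(0 + 4)²)*64)*(-86) = ((4*4²)*64)*(-86) = ((4*16)*64)*(-86) = (64*64)*(-86) = 4096*(-86) = -352256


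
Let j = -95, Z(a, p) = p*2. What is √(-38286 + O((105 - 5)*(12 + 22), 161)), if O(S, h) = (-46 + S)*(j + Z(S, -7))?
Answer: 4*I*√25242 ≈ 635.51*I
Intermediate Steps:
Z(a, p) = 2*p
O(S, h) = 5014 - 109*S (O(S, h) = (-46 + S)*(-95 + 2*(-7)) = (-46 + S)*(-95 - 14) = (-46 + S)*(-109) = 5014 - 109*S)
√(-38286 + O((105 - 5)*(12 + 22), 161)) = √(-38286 + (5014 - 109*(105 - 5)*(12 + 22))) = √(-38286 + (5014 - 10900*34)) = √(-38286 + (5014 - 109*3400)) = √(-38286 + (5014 - 370600)) = √(-38286 - 365586) = √(-403872) = 4*I*√25242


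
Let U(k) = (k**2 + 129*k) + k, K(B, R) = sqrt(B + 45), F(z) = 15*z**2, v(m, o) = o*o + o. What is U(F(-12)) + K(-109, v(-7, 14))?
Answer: 4946400 + 8*I ≈ 4.9464e+6 + 8.0*I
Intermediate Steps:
v(m, o) = o + o**2 (v(m, o) = o**2 + o = o + o**2)
K(B, R) = sqrt(45 + B)
U(k) = k**2 + 130*k
U(F(-12)) + K(-109, v(-7, 14)) = (15*(-12)**2)*(130 + 15*(-12)**2) + sqrt(45 - 109) = (15*144)*(130 + 15*144) + sqrt(-64) = 2160*(130 + 2160) + 8*I = 2160*2290 + 8*I = 4946400 + 8*I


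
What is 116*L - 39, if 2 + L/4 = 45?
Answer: 19913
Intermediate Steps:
L = 172 (L = -8 + 4*45 = -8 + 180 = 172)
116*L - 39 = 116*172 - 39 = 19952 - 39 = 19913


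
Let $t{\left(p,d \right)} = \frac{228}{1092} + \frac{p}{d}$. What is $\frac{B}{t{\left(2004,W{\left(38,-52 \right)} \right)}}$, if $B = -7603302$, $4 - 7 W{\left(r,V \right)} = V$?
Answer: $- \frac{1383800964}{45629} \approx -30327.0$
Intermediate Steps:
$W{\left(r,V \right)} = \frac{4}{7} - \frac{V}{7}$
$t{\left(p,d \right)} = \frac{19}{91} + \frac{p}{d}$ ($t{\left(p,d \right)} = 228 \cdot \frac{1}{1092} + \frac{p}{d} = \frac{19}{91} + \frac{p}{d}$)
$\frac{B}{t{\left(2004,W{\left(38,-52 \right)} \right)}} = - \frac{7603302}{\frac{19}{91} + \frac{2004}{\frac{4}{7} - - \frac{52}{7}}} = - \frac{7603302}{\frac{19}{91} + \frac{2004}{\frac{4}{7} + \frac{52}{7}}} = - \frac{7603302}{\frac{19}{91} + \frac{2004}{8}} = - \frac{7603302}{\frac{19}{91} + 2004 \cdot \frac{1}{8}} = - \frac{7603302}{\frac{19}{91} + \frac{501}{2}} = - \frac{7603302}{\frac{45629}{182}} = \left(-7603302\right) \frac{182}{45629} = - \frac{1383800964}{45629}$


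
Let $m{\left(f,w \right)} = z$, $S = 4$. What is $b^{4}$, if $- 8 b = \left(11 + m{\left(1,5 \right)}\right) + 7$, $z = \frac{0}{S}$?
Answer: $\frac{6561}{256} \approx 25.629$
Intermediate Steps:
$z = 0$ ($z = \frac{0}{4} = 0 \cdot \frac{1}{4} = 0$)
$m{\left(f,w \right)} = 0$
$b = - \frac{9}{4}$ ($b = - \frac{\left(11 + 0\right) + 7}{8} = - \frac{11 + 7}{8} = \left(- \frac{1}{8}\right) 18 = - \frac{9}{4} \approx -2.25$)
$b^{4} = \left(- \frac{9}{4}\right)^{4} = \frac{6561}{256}$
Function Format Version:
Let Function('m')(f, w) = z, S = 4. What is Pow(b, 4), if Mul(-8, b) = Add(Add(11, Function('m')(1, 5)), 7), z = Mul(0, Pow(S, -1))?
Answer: Rational(6561, 256) ≈ 25.629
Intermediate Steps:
z = 0 (z = Mul(0, Pow(4, -1)) = Mul(0, Rational(1, 4)) = 0)
Function('m')(f, w) = 0
b = Rational(-9, 4) (b = Mul(Rational(-1, 8), Add(Add(11, 0), 7)) = Mul(Rational(-1, 8), Add(11, 7)) = Mul(Rational(-1, 8), 18) = Rational(-9, 4) ≈ -2.2500)
Pow(b, 4) = Pow(Rational(-9, 4), 4) = Rational(6561, 256)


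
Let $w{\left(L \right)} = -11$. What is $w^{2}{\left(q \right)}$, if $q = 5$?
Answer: $121$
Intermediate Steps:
$w^{2}{\left(q \right)} = \left(-11\right)^{2} = 121$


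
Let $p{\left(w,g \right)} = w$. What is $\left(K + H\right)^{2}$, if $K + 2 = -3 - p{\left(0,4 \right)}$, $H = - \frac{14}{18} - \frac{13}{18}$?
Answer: $\frac{169}{4} \approx 42.25$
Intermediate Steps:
$H = - \frac{3}{2}$ ($H = \left(-14\right) \frac{1}{18} - \frac{13}{18} = - \frac{7}{9} - \frac{13}{18} = - \frac{3}{2} \approx -1.5$)
$K = -5$ ($K = -2 - 3 = -5$)
$\left(K + H\right)^{2} = \left(-5 - \frac{3}{2}\right)^{2} = \left(- \frac{13}{2}\right)^{2} = \frac{169}{4}$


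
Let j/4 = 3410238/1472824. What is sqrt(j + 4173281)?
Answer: sqrt(141449143770885386)/184103 ≈ 2042.9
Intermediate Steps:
j = 1705119/184103 (j = 4*(3410238/1472824) = 4*(3410238*(1/1472824)) = 4*(1705119/736412) = 1705119/184103 ≈ 9.2618)
sqrt(j + 4173281) = sqrt(1705119/184103 + 4173281) = sqrt(768315257062/184103) = sqrt(141449143770885386)/184103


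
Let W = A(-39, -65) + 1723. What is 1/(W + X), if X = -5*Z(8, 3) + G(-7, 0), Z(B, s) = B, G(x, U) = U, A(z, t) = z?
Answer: 1/1644 ≈ 0.00060827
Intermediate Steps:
W = 1684 (W = -39 + 1723 = 1684)
X = -40 (X = -5*8 + 0 = -40 + 0 = -40)
1/(W + X) = 1/(1684 - 40) = 1/1644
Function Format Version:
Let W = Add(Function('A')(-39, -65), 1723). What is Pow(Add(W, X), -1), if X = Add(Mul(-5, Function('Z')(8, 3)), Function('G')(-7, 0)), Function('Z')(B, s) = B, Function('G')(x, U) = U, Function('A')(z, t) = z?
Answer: Rational(1, 1644) ≈ 0.00060827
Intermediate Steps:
W = 1684 (W = Add(-39, 1723) = 1684)
X = -40 (X = Add(Mul(-5, 8), 0) = Add(-40, 0) = -40)
Pow(Add(W, X), -1) = Pow(Add(1684, -40), -1) = Pow(1644, -1) = Rational(1, 1644)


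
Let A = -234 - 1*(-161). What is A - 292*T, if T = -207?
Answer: 60371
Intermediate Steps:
A = -73 (A = -234 + 161 = -73)
A - 292*T = -73 - 292*(-207) = -73 + 60444 = 60371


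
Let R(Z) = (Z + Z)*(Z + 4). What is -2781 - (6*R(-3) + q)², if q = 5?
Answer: -3742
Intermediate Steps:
R(Z) = 2*Z*(4 + Z) (R(Z) = (2*Z)*(4 + Z) = 2*Z*(4 + Z))
-2781 - (6*R(-3) + q)² = -2781 - (6*(2*(-3)*(4 - 3)) + 5)² = -2781 - (6*(2*(-3)*1) + 5)² = -2781 - (6*(-6) + 5)² = -2781 - (-36 + 5)² = -2781 - 1*(-31)² = -2781 - 1*961 = -2781 - 961 = -3742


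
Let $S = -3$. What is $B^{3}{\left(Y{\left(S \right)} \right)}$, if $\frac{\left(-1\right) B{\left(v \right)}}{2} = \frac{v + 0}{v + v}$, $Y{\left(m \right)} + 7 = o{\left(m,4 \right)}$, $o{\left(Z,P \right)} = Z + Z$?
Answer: $-1$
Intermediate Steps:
$o{\left(Z,P \right)} = 2 Z$
$Y{\left(m \right)} = -7 + 2 m$
$B{\left(v \right)} = -1$ ($B{\left(v \right)} = - 2 \frac{v + 0}{v + v} = - 2 \frac{v}{2 v} = - 2 v \frac{1}{2 v} = \left(-2\right) \frac{1}{2} = -1$)
$B^{3}{\left(Y{\left(S \right)} \right)} = \left(-1\right)^{3} = -1$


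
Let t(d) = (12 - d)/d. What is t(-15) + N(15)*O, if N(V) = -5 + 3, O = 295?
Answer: -2959/5 ≈ -591.80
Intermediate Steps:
N(V) = -2
t(d) = (12 - d)/d
t(-15) + N(15)*O = (12 - 1*(-15))/(-15) - 2*295 = -(12 + 15)/15 - 590 = -1/15*27 - 590 = -9/5 - 590 = -2959/5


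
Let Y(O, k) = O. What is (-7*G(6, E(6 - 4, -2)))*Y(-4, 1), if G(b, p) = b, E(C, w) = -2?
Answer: 168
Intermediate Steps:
(-7*G(6, E(6 - 4, -2)))*Y(-4, 1) = -7*6*(-4) = -42*(-4) = 168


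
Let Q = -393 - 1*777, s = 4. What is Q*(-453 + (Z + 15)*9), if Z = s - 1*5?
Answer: 382590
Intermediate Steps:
Q = -1170 (Q = -393 - 777 = -1170)
Z = -1 (Z = 4 - 1*5 = 4 - 5 = -1)
Q*(-453 + (Z + 15)*9) = -1170*(-453 + (-1 + 15)*9) = -1170*(-453 + 14*9) = -1170*(-453 + 126) = -1170*(-327) = 382590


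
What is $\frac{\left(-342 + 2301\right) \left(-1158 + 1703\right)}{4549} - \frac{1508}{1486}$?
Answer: $\frac{789837719}{3379907} \approx 233.69$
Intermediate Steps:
$\frac{\left(-342 + 2301\right) \left(-1158 + 1703\right)}{4549} - \frac{1508}{1486} = 1959 \cdot 545 \cdot \frac{1}{4549} - \frac{754}{743} = 1067655 \cdot \frac{1}{4549} - \frac{754}{743} = \frac{1067655}{4549} - \frac{754}{743} = \frac{789837719}{3379907}$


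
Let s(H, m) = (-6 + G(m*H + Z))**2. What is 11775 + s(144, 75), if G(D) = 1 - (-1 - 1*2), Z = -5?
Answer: 11779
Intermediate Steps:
G(D) = 4 (G(D) = 1 - (-1 - 2) = 1 - 1*(-3) = 1 + 3 = 4)
s(H, m) = 4 (s(H, m) = (-6 + 4)**2 = (-2)**2 = 4)
11775 + s(144, 75) = 11775 + 4 = 11779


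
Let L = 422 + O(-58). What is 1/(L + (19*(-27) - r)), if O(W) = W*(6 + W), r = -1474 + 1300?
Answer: 1/3099 ≈ 0.00032268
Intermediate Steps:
r = -174
L = 3438 (L = 422 - 58*(6 - 58) = 422 - 58*(-52) = 422 + 3016 = 3438)
1/(L + (19*(-27) - r)) = 1/(3438 + (19*(-27) - 1*(-174))) = 1/(3438 + (-513 + 174)) = 1/(3438 - 339) = 1/3099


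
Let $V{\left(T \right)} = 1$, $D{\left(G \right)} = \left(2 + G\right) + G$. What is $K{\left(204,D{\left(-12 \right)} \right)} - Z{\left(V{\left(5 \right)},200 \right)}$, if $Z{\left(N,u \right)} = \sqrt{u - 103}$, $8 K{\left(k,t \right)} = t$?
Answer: $- \frac{11}{4} - \sqrt{97} \approx -12.599$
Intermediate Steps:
$D{\left(G \right)} = 2 + 2 G$
$K{\left(k,t \right)} = \frac{t}{8}$
$Z{\left(N,u \right)} = \sqrt{-103 + u}$
$K{\left(204,D{\left(-12 \right)} \right)} - Z{\left(V{\left(5 \right)},200 \right)} = \frac{2 + 2 \left(-12\right)}{8} - \sqrt{-103 + 200} = \frac{2 - 24}{8} - \sqrt{97} = \frac{1}{8} \left(-22\right) - \sqrt{97} = - \frac{11}{4} - \sqrt{97}$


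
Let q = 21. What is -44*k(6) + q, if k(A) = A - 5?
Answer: -23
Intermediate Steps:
k(A) = -5 + A
-44*k(6) + q = -44*(-5 + 6) + 21 = -44*1 + 21 = -44 + 21 = -23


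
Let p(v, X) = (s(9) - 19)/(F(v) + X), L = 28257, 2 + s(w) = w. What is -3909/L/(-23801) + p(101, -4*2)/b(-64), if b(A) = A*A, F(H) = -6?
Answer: 691224665/3213867689984 ≈ 0.00021508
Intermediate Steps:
s(w) = -2 + w
b(A) = A²
p(v, X) = -12/(-6 + X) (p(v, X) = ((-2 + 9) - 19)/(-6 + X) = (7 - 19)/(-6 + X) = -12/(-6 + X))
-3909/L/(-23801) + p(101, -4*2)/b(-64) = -3909/28257/(-23801) + (-12/(-6 - 4*2))/((-64)²) = -3909*1/28257*(-1/23801) - 12/(-6 - 8)/4096 = -1303/9419*(-1/23801) - 12/(-14)*(1/4096) = 1303/224181619 - 12*(-1/14)*(1/4096) = 1303/224181619 + (6/7)*(1/4096) = 1303/224181619 + 3/14336 = 691224665/3213867689984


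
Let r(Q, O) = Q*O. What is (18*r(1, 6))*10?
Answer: 1080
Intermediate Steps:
r(Q, O) = O*Q
(18*r(1, 6))*10 = (18*(6*1))*10 = (18*6)*10 = 108*10 = 1080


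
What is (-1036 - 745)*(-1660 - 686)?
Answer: 4178226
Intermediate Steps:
(-1036 - 745)*(-1660 - 686) = -1781*(-2346) = 4178226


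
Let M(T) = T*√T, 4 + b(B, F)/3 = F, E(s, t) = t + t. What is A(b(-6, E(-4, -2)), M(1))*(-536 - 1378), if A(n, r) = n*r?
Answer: 45936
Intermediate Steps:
E(s, t) = 2*t
b(B, F) = -12 + 3*F
M(T) = T^(3/2)
A(b(-6, E(-4, -2)), M(1))*(-536 - 1378) = ((-12 + 3*(2*(-2)))*1^(3/2))*(-536 - 1378) = ((-12 + 3*(-4))*1)*(-1914) = ((-12 - 12)*1)*(-1914) = -24*1*(-1914) = -24*(-1914) = 45936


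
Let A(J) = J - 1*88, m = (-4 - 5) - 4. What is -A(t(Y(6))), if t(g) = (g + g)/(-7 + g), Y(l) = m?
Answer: 867/10 ≈ 86.700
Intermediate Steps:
m = -13 (m = -9 - 4 = -13)
Y(l) = -13
t(g) = 2*g/(-7 + g) (t(g) = (2*g)/(-7 + g) = 2*g/(-7 + g))
A(J) = -88 + J (A(J) = J - 88 = -88 + J)
-A(t(Y(6))) = -(-88 + 2*(-13)/(-7 - 13)) = -(-88 + 2*(-13)/(-20)) = -(-88 + 2*(-13)*(-1/20)) = -(-88 + 13/10) = -1*(-867/10) = 867/10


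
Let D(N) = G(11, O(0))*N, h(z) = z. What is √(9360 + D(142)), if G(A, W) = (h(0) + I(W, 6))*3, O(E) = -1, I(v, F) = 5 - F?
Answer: √8934 ≈ 94.520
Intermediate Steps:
G(A, W) = -3 (G(A, W) = (0 + (5 - 1*6))*3 = (0 + (5 - 6))*3 = (0 - 1)*3 = -1*3 = -3)
D(N) = -3*N
√(9360 + D(142)) = √(9360 - 3*142) = √(9360 - 426) = √8934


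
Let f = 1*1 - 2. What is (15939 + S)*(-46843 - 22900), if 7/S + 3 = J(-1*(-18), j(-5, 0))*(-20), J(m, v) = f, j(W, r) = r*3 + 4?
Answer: -18898260710/17 ≈ -1.1117e+9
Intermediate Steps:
j(W, r) = 4 + 3*r (j(W, r) = 3*r + 4 = 4 + 3*r)
f = -1 (f = 1 - 2 = -1)
J(m, v) = -1
S = 7/17 (S = 7/(-3 - 1*(-20)) = 7/(-3 + 20) = 7/17 ≈ 0.41176)
(15939 + S)*(-46843 - 22900) = (15939 + 7/17)*(-46843 - 22900) = (270970/17)*(-69743) = -18898260710/17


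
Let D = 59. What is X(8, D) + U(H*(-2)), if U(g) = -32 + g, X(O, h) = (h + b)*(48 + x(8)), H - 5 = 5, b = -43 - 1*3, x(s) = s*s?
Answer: 1404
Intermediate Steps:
x(s) = s**2
b = -46 (b = -43 - 3 = -46)
H = 10 (H = 5 + 5 = 10)
X(O, h) = -5152 + 112*h (X(O, h) = (h - 46)*(48 + 8**2) = (-46 + h)*(48 + 64) = (-46 + h)*112 = -5152 + 112*h)
X(8, D) + U(H*(-2)) = (-5152 + 112*59) + (-32 + 10*(-2)) = (-5152 + 6608) + (-32 - 20) = 1456 - 52 = 1404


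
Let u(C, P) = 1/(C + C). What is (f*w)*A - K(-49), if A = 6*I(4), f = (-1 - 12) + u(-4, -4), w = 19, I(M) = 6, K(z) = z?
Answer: -17857/2 ≈ -8928.5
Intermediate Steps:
u(C, P) = 1/(2*C)
f = -105/8 (f = (-1 - 12) + (½)/(-4) = -13 + (½)*(-¼) = -13 - ⅛ = -105/8 ≈ -13.125)
A = 36 (A = 6*6 = 36)
(f*w)*A - K(-49) = -105/8*19*36 - 1*(-49) = -1995/8*36 + 49 = -17955/2 + 49 = -17857/2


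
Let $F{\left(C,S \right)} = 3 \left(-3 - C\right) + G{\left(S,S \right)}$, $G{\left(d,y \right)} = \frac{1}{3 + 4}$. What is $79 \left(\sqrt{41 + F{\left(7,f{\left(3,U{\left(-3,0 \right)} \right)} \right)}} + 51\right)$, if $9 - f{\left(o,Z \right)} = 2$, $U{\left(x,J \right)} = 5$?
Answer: $4029 + \frac{79 \sqrt{546}}{7} \approx 4292.7$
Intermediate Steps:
$f{\left(o,Z \right)} = 7$ ($f{\left(o,Z \right)} = 9 - 2 = 7$)
$G{\left(d,y \right)} = \frac{1}{7}$
$F{\left(C,S \right)} = - \frac{62}{7} - 3 C$ ($F{\left(C,S \right)} = 3 \left(-3 - C\right) + \frac{1}{7} = \left(-9 - 3 C\right) + \frac{1}{7} = - \frac{62}{7} - 3 C$)
$79 \left(\sqrt{41 + F{\left(7,f{\left(3,U{\left(-3,0 \right)} \right)} \right)}} + 51\right) = 79 \left(\sqrt{41 - \frac{209}{7}} + 51\right) = 79 \left(\sqrt{\frac{78}{7}} + 51\right) = 79 \left(\frac{\sqrt{546}}{7} + 51\right) = 79 \left(51 + \frac{\sqrt{546}}{7}\right) = 4029 + \frac{79 \sqrt{546}}{7}$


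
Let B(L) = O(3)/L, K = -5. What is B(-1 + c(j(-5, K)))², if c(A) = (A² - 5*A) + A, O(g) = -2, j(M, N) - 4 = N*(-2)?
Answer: 4/19321 ≈ 0.00020703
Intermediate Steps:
j(M, N) = 4 - 2*N (j(M, N) = 4 + N*(-2) = 4 - 2*N)
c(A) = A² - 4*A
B(L) = -2/L
B(-1 + c(j(-5, K)))² = (-2/(-1 + (4 - 2*(-5))*(-4 + (4 - 2*(-5)))))² = (-2/(-1 + (4 + 10)*(-4 + (4 + 10))))² = (-2/(-1 + 14*(-4 + 14)))² = (-2/(-1 + 14*10))² = (-2/(-1 + 140))² = (-2/139)² = 4/19321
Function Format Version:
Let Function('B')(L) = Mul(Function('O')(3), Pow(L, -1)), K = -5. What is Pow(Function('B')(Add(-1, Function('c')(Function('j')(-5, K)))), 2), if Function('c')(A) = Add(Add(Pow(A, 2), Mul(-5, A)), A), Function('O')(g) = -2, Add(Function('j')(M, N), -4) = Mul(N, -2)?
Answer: Rational(4, 19321) ≈ 0.00020703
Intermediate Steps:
Function('j')(M, N) = Add(4, Mul(-2, N)) (Function('j')(M, N) = Add(4, Mul(N, -2)) = Add(4, Mul(-2, N)))
Function('c')(A) = Add(Pow(A, 2), Mul(-4, A))
Function('B')(L) = Mul(-2, Pow(L, -1))
Pow(Function('B')(Add(-1, Function('c')(Function('j')(-5, K)))), 2) = Pow(Mul(-2, Pow(Add(-1, Mul(Add(4, Mul(-2, -5)), Add(-4, Add(4, Mul(-2, -5))))), -1)), 2) = Pow(Mul(-2, Pow(Add(-1, Mul(Add(4, 10), Add(-4, Add(4, 10)))), -1)), 2) = Pow(Mul(-2, Pow(Add(-1, Mul(14, Add(-4, 14))), -1)), 2) = Pow(Mul(-2, Pow(Add(-1, Mul(14, 10)), -1)), 2) = Pow(Mul(-2, Pow(Add(-1, 140), -1)), 2) = Pow(Mul(-2, Pow(139, -1)), 2) = Pow(Mul(-2, Rational(1, 139)), 2) = Pow(Rational(-2, 139), 2) = Rational(4, 19321)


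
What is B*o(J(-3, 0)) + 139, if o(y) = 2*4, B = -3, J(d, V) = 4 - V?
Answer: 115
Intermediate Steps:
o(y) = 8
B*o(J(-3, 0)) + 139 = -3*8 + 139 = -24 + 139 = 115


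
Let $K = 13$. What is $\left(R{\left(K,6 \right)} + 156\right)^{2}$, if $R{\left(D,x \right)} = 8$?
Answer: $26896$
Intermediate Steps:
$\left(R{\left(K,6 \right)} + 156\right)^{2} = \left(8 + 156\right)^{2} = 164^{2} = 26896$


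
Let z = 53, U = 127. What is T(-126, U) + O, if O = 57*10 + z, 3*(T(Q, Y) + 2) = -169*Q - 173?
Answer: 22984/3 ≈ 7661.3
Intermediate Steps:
T(Q, Y) = -179/3 - 169*Q/3 (T(Q, Y) = -2 + (-169*Q - 173)/3 = -2 + (-173 - 169*Q)/3 = -2 + (-173/3 - 169*Q/3) = -179/3 - 169*Q/3)
O = 623 (O = 57*10 + 53 = 570 + 53 = 623)
T(-126, U) + O = (-179/3 - 169/3*(-126)) + 623 = (-179/3 + 7098) + 623 = 21115/3 + 623 = 22984/3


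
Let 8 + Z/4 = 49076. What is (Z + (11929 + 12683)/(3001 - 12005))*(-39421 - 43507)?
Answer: -36637766124432/2251 ≈ -1.6276e+10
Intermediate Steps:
Z = 196272 (Z = -32 + 4*49076 = -32 + 196304 = 196272)
(Z + (11929 + 12683)/(3001 - 12005))*(-39421 - 43507) = (196272 + (11929 + 12683)/(3001 - 12005))*(-39421 - 43507) = (196272 + 24612/(-9004))*(-82928) = (196272 + 24612*(-1/9004))*(-82928) = (196272 - 6153/2251)*(-82928) = (441802119/2251)*(-82928) = -36637766124432/2251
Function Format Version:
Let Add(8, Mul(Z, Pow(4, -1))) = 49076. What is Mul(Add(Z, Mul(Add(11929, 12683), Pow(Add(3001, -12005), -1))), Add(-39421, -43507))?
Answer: Rational(-36637766124432, 2251) ≈ -1.6276e+10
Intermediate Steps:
Z = 196272 (Z = Add(-32, Mul(4, 49076)) = Add(-32, 196304) = 196272)
Mul(Add(Z, Mul(Add(11929, 12683), Pow(Add(3001, -12005), -1))), Add(-39421, -43507)) = Mul(Add(196272, Mul(Add(11929, 12683), Pow(Add(3001, -12005), -1))), Add(-39421, -43507)) = Mul(Add(196272, Mul(24612, Pow(-9004, -1))), -82928) = Mul(Add(196272, Mul(24612, Rational(-1, 9004))), -82928) = Mul(Add(196272, Rational(-6153, 2251)), -82928) = Mul(Rational(441802119, 2251), -82928) = Rational(-36637766124432, 2251)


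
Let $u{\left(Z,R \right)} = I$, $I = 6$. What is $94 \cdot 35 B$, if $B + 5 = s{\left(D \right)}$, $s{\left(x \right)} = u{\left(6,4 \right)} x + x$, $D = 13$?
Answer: $282940$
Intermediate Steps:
$u{\left(Z,R \right)} = 6$
$s{\left(x \right)} = 7 x$ ($s{\left(x \right)} = 6 x + x = 7 x$)
$B = 86$ ($B = -5 + 7 \cdot 13 = -5 + 91 = 86$)
$94 \cdot 35 B = 94 \cdot 35 \cdot 86 = 3290 \cdot 86 = 282940$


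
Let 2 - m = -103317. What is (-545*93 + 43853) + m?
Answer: 96487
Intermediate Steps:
m = 103319 (m = 2 - 1*(-103317) = 2 + 103317 = 103319)
(-545*93 + 43853) + m = (-545*93 + 43853) + 103319 = (-50685 + 43853) + 103319 = -6832 + 103319 = 96487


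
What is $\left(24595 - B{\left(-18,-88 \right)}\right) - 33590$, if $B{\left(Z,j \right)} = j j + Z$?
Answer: $-16721$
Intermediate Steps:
$B{\left(Z,j \right)} = Z + j^{2}$ ($B{\left(Z,j \right)} = j^{2} + Z = Z + j^{2}$)
$\left(24595 - B{\left(-18,-88 \right)}\right) - 33590 = \left(24595 - \left(-18 + \left(-88\right)^{2}\right)\right) - 33590 = \left(24595 - \left(-18 + 7744\right)\right) - 33590 = \left(24595 - 7726\right) - 33590 = 16869 - 33590 = -16721$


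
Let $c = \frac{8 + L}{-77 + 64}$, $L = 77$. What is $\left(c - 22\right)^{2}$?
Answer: $\frac{137641}{169} \approx 814.44$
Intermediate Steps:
$c = - \frac{85}{13}$ ($c = \frac{8 + 77}{-77 + 64} = \frac{85}{-13} = 85 \left(- \frac{1}{13}\right) = - \frac{85}{13} \approx -6.5385$)
$\left(c - 22\right)^{2} = \left(- \frac{85}{13} - 22\right)^{2} = \left(- \frac{371}{13}\right)^{2} = \frac{137641}{169}$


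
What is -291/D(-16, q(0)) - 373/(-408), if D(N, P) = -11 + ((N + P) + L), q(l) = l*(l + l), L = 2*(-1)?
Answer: 129545/11832 ≈ 10.949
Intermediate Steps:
L = -2
q(l) = 2*l² (q(l) = l*(2*l) = 2*l²)
D(N, P) = -13 + N + P (D(N, P) = -11 + ((N + P) - 2) = -11 + (-2 + N + P) = -13 + N + P)
-291/D(-16, q(0)) - 373/(-408) = -291/(-13 - 16 + 2*0²) - 373/(-408) = -291/(-13 - 16 + 2*0) - 373*(-1/408) = -291/(-13 - 16 + 0) + 373/408 = -291/(-29) + 373/408 = -291*(-1/29) + 373/408 = 291/29 + 373/408 = 129545/11832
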